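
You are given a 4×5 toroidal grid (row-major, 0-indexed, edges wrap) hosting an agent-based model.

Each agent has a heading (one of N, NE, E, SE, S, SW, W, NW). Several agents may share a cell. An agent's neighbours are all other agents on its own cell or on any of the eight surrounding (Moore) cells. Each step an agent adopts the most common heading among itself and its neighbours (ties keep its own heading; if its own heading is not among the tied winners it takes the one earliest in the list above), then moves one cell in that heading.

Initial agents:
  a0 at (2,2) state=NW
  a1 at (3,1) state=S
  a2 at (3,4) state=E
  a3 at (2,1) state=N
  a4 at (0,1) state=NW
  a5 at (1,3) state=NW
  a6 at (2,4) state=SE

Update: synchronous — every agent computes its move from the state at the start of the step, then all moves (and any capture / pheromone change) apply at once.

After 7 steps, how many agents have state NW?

t=1: a0@(1,1):NW a1@(2,0):NW a2@(3,0):E a3@(1,1):N a4@(3,0):NW a5@(0,2):NW a6@(3,0):SE
t=2: a0@(0,0):NW a1@(1,4):NW a2@(2,4):NW a3@(0,0):NW a4@(2,4):NW a5@(3,1):NW a6@(2,4):NW
t=3: a0@(3,4):NW a1@(0,3):NW a2@(1,3):NW a3@(3,4):NW a4@(1,3):NW a5@(2,0):NW a6@(1,3):NW
t=4: a0@(2,3):NW a1@(3,2):NW a2@(0,2):NW a3@(2,3):NW a4@(0,2):NW a5@(1,4):NW a6@(0,2):NW
t=5: a0@(1,2):NW a1@(2,1):NW a2@(3,1):NW a3@(1,2):NW a4@(3,1):NW a5@(0,3):NW a6@(3,1):NW
t=6: a0@(0,1):NW a1@(1,0):NW a2@(2,0):NW a3@(0,1):NW a4@(2,0):NW a5@(3,2):NW a6@(2,0):NW
t=7: a0@(3,0):NW a1@(0,4):NW a2@(1,4):NW a3@(3,0):NW a4@(1,4):NW a5@(2,1):NW a6@(1,4):NW

7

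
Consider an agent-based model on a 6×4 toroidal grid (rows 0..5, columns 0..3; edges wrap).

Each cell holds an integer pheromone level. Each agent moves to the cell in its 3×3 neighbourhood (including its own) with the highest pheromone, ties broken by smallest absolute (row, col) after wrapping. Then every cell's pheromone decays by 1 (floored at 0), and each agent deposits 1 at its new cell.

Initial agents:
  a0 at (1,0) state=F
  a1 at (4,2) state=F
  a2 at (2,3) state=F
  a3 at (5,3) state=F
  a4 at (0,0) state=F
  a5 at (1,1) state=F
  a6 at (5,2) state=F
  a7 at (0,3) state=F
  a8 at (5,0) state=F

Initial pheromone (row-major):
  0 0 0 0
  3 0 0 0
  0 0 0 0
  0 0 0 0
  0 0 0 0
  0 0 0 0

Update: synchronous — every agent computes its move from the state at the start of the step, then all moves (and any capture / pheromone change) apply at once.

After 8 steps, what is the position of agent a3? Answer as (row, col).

t=1: a0@(1,0) a1@(3,1) a2@(1,0) a3@(0,0) a4@(1,0) a5@(1,0) a6@(0,1) a7@(1,0) a8@(0,0) | pheromone: 2 1 0 0 / 7 0 0 0 / 0 0 0 0 / 0 1 0 0 / 0 0 0 0 / 0 0 0 0
t=2: a0@(1,0) a1@(3,1) a2@(1,0) a3@(1,0) a4@(1,0) a5@(1,0) a6@(1,0) a7@(1,0) a8@(1,0) | pheromone: 1 0 0 0 / 14 0 0 0 / 0 0 0 0 / 0 1 0 0 / 0 0 0 0 / 0 0 0 0
t=3: a0@(1,0) a1@(3,1) a2@(1,0) a3@(1,0) a4@(1,0) a5@(1,0) a6@(1,0) a7@(1,0) a8@(1,0) | pheromone: 0 0 0 0 / 21 0 0 0 / 0 0 0 0 / 0 1 0 0 / 0 0 0 0 / 0 0 0 0
t=4: a0@(1,0) a1@(3,1) a2@(1,0) a3@(1,0) a4@(1,0) a5@(1,0) a6@(1,0) a7@(1,0) a8@(1,0) | pheromone: 0 0 0 0 / 28 0 0 0 / 0 0 0 0 / 0 1 0 0 / 0 0 0 0 / 0 0 0 0
t=5: a0@(1,0) a1@(3,1) a2@(1,0) a3@(1,0) a4@(1,0) a5@(1,0) a6@(1,0) a7@(1,0) a8@(1,0) | pheromone: 0 0 0 0 / 35 0 0 0 / 0 0 0 0 / 0 1 0 0 / 0 0 0 0 / 0 0 0 0
t=6: a0@(1,0) a1@(3,1) a2@(1,0) a3@(1,0) a4@(1,0) a5@(1,0) a6@(1,0) a7@(1,0) a8@(1,0) | pheromone: 0 0 0 0 / 42 0 0 0 / 0 0 0 0 / 0 1 0 0 / 0 0 0 0 / 0 0 0 0
t=7: a0@(1,0) a1@(3,1) a2@(1,0) a3@(1,0) a4@(1,0) a5@(1,0) a6@(1,0) a7@(1,0) a8@(1,0) | pheromone: 0 0 0 0 / 49 0 0 0 / 0 0 0 0 / 0 1 0 0 / 0 0 0 0 / 0 0 0 0
t=8: a0@(1,0) a1@(3,1) a2@(1,0) a3@(1,0) a4@(1,0) a5@(1,0) a6@(1,0) a7@(1,0) a8@(1,0) | pheromone: 0 0 0 0 / 56 0 0 0 / 0 0 0 0 / 0 1 0 0 / 0 0 0 0 / 0 0 0 0

(1, 0)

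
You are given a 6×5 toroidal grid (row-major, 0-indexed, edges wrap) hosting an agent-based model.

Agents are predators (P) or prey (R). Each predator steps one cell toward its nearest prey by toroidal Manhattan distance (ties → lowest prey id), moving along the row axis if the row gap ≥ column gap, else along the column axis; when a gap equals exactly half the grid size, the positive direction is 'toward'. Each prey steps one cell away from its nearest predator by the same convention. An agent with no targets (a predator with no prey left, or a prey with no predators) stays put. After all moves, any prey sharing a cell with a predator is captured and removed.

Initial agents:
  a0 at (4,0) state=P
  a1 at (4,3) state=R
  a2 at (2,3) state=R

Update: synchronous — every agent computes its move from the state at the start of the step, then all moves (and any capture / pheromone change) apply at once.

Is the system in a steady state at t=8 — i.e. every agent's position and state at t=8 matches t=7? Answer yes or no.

no

t=1: a0@(4,4):P a1@(4,2):R a2@(1,3):R
t=2: a0@(4,3):P a1@(4,1):R a2@(0,3):R
t=3: a0@(4,2):P a1@(4,0):R a2@(1,3):R
t=4: a0@(4,1):P a1@(4,4):R a2@(0,3):R
t=5: a0@(4,0):P a1@(4,3):R a2@(1,3):R
t=6: a0@(4,4):P a1@(4,2):R a2@(0,3):R
t=7: a0@(4,3):P a1@(4,1):R a2@(1,3):R
t=8: a0@(4,2):P a1@(4,0):R a2@(0,3):R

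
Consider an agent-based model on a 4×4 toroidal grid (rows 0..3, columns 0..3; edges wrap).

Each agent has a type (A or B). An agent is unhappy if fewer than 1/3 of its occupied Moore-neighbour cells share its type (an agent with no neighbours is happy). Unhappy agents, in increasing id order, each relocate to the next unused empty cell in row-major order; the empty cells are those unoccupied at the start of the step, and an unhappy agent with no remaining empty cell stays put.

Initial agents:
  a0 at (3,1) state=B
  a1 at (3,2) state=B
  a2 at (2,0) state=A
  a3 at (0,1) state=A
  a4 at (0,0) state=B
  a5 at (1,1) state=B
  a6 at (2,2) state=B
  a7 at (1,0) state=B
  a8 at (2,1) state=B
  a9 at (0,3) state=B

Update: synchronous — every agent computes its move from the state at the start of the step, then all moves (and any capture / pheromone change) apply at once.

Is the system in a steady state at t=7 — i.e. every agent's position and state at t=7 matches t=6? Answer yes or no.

no

t=1: a0@(3,1):B a1@(3,2):B a2@(0,2):A a3@(1,2):A a4@(0,0):B a5@(1,1):B a6@(2,2):B a7@(1,0):B a8@(2,1):B a9@(0,3):B
t=2: a0@(3,1):B a1@(3,2):B a2@(0,1):A a3@(1,3):A a4@(0,0):B a5@(1,1):B a6@(2,2):B a7@(1,0):B a8@(2,1):B a9@(0,3):B
t=3: a0@(3,1):B a1@(3,2):B a2@(0,2):A a3@(1,2):A a4@(0,0):B a5@(1,1):B a6@(2,2):B a7@(1,0):B a8@(2,1):B a9@(0,3):B
t=4: a0@(3,1):B a1@(3,2):B a2@(0,1):A a3@(1,3):A a4@(0,0):B a5@(1,1):B a6@(2,2):B a7@(1,0):B a8@(2,1):B a9@(0,3):B
t=5: a0@(3,1):B a1@(3,2):B a2@(0,2):A a3@(1,2):A a4@(0,0):B a5@(1,1):B a6@(2,2):B a7@(1,0):B a8@(2,1):B a9@(0,3):B
t=6: a0@(3,1):B a1@(3,2):B a2@(0,1):A a3@(1,3):A a4@(0,0):B a5@(1,1):B a6@(2,2):B a7@(1,0):B a8@(2,1):B a9@(0,3):B
t=7: a0@(3,1):B a1@(3,2):B a2@(0,2):A a3@(1,2):A a4@(0,0):B a5@(1,1):B a6@(2,2):B a7@(1,0):B a8@(2,1):B a9@(0,3):B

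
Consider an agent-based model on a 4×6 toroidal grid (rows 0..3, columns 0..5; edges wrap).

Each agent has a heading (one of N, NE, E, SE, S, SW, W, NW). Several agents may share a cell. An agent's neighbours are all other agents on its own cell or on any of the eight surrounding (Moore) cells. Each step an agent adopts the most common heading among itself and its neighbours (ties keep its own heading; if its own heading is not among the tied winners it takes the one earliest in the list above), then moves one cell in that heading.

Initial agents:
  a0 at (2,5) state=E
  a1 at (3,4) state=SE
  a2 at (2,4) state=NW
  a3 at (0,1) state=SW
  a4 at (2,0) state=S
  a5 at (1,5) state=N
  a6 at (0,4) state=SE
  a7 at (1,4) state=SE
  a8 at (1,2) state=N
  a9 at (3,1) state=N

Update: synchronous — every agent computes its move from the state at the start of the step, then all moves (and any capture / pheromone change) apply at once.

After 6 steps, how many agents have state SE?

10

t=1: a0@(3,0):SE a1@(0,5):SE a2@(3,5):SE a3@(3,1):N a4@(1,0):N a5@(2,0):SE a6@(1,5):SE a7@(2,5):SE a8@(0,2):N a9@(2,1):N
t=2: a0@(0,1):SE a1@(1,0):SE a2@(0,0):SE a3@(2,1):N a4@(2,1):SE a5@(3,1):SE a6@(2,0):SE a7@(3,0):SE a8@(3,2):N a9@(1,1):N
t=3: a0@(1,2):SE a1@(2,1):SE a2@(1,1):SE a3@(3,2):SE a4@(3,2):SE a5@(0,2):SE a6@(3,1):SE a7@(0,1):SE a8@(0,3):SE a9@(2,2):SE
t=4: a0@(2,3):SE a1@(3,2):SE a2@(2,2):SE a3@(0,3):SE a4@(0,3):SE a5@(1,3):SE a6@(0,2):SE a7@(1,2):SE a8@(1,4):SE a9@(3,3):SE
t=5: a0@(3,4):SE a1@(0,3):SE a2@(3,3):SE a3@(1,4):SE a4@(1,4):SE a5@(2,4):SE a6@(1,3):SE a7@(2,3):SE a8@(2,5):SE a9@(0,4):SE
t=6: a0@(0,5):SE a1@(1,4):SE a2@(0,4):SE a3@(2,5):SE a4@(2,5):SE a5@(3,5):SE a6@(2,4):SE a7@(3,4):SE a8@(3,0):SE a9@(1,5):SE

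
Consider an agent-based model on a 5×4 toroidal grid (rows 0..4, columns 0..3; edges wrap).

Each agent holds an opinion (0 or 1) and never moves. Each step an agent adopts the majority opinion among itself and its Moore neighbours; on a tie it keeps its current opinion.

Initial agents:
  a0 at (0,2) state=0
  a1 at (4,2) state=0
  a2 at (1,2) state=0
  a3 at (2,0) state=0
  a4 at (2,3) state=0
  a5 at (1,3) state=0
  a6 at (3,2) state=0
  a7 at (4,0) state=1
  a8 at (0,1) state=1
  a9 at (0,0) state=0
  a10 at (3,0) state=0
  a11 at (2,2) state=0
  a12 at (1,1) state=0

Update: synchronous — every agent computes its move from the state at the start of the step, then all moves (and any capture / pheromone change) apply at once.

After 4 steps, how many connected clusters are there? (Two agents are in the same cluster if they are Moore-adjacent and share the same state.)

1

t=1: a0@(0,2):0 a1@(4,2):0 a2@(1,2):0 a3@(2,0):0 a4@(2,3):0 a5@(1,3):0 a6@(3,2):0 a7@(4,0):1 a8@(0,1):0 a9@(0,0):0 a10@(3,0):0 a11@(2,2):0 a12@(1,1):0
t=2: a0@(0,2):0 a1@(4,2):0 a2@(1,2):0 a3@(2,0):0 a4@(2,3):0 a5@(1,3):0 a6@(3,2):0 a7@(4,0):0 a8@(0,1):0 a9@(0,0):0 a10@(3,0):0 a11@(2,2):0 a12@(1,1):0
t=3: (unchanged — steady state)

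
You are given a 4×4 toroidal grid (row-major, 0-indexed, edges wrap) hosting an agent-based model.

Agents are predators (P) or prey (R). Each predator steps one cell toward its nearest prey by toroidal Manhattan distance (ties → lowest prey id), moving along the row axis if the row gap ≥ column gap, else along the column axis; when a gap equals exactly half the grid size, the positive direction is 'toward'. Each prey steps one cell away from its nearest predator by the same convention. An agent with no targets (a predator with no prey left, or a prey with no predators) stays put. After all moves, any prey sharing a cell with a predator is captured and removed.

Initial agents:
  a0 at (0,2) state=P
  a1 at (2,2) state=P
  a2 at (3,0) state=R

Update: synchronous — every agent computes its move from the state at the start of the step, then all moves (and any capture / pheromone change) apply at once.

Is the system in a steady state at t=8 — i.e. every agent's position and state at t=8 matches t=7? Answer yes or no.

t=1: a0@(0,3):P a1@(2,3):P a2@(3,3):R
t=2: a0@(3,3):P a1@(3,3):P a2@(2,3):R
t=3: a0@(2,3):P a1@(2,3):P a2@(1,3):R
t=4: a0@(1,3):P a1@(1,3):P a2@(0,3):R
t=5: a0@(0,3):P a1@(0,3):P a2@(3,3):R
t=6: a0@(3,3):P a1@(3,3):P a2@(2,3):R
t=7: a0@(2,3):P a1@(2,3):P a2@(1,3):R
t=8: a0@(1,3):P a1@(1,3):P a2@(0,3):R

no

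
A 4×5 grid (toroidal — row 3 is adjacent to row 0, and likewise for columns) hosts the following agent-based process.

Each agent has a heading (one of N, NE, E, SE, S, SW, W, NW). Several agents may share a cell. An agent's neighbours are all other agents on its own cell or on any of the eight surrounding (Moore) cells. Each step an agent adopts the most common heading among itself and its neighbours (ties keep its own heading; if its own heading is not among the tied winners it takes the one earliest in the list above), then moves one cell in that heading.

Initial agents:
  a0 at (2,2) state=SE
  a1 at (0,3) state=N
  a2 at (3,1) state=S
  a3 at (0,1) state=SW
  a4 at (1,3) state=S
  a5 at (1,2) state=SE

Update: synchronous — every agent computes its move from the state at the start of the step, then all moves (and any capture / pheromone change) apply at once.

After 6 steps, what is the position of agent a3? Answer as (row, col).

(2, 3)

t=1: a0@(3,3):SE a1@(3,3):N a2@(0,1):S a3@(1,0):SW a4@(2,4):SE a5@(2,3):SE
t=2: a0@(0,4):SE a1@(0,4):SE a2@(1,1):S a3@(2,4):SW a4@(3,0):SE a5@(3,4):SE
t=3: a0@(1,0):SE a1@(1,0):SE a2@(2,1):S a3@(3,0):SE a4@(0,1):SE a5@(0,0):SE
t=4: a0@(2,1):SE a1@(2,1):SE a2@(3,2):SE a3@(0,1):SE a4@(1,2):SE a5@(1,1):SE
t=5: a0@(3,2):SE a1@(3,2):SE a2@(0,3):SE a3@(1,2):SE a4@(2,3):SE a5@(2,2):SE
t=6: a0@(0,3):SE a1@(0,3):SE a2@(1,4):SE a3@(2,3):SE a4@(3,4):SE a5@(3,3):SE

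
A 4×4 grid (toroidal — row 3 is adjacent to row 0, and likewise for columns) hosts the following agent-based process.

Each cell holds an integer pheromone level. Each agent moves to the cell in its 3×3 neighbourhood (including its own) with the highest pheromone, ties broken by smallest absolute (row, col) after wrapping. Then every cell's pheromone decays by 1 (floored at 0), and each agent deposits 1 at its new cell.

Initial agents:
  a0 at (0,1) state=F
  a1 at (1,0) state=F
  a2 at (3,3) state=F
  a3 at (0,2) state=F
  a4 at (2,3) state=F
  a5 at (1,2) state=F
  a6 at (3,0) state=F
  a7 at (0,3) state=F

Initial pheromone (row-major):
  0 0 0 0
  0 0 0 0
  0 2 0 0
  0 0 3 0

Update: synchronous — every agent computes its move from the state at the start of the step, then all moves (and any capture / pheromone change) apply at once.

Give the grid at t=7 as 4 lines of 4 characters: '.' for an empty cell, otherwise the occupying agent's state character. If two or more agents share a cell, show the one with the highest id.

....
....
....
..F.

t=1: a0@(3,2) a1@(2,1) a2@(3,2) a3@(3,2) a4@(3,2) a5@(2,1) a6@(2,1) a7@(3,2) | pheromone: 0 0 0 0 / 0 0 0 0 / 0 4 0 0 / 0 0 7 0
t=2: a0@(3,2) a1@(3,2) a2@(3,2) a3@(3,2) a4@(3,2) a5@(3,2) a6@(3,2) a7@(3,2) | pheromone: 0 0 0 0 / 0 0 0 0 / 0 3 0 0 / 0 0 14 0
t=3: a0@(3,2) a1@(3,2) a2@(3,2) a3@(3,2) a4@(3,2) a5@(3,2) a6@(3,2) a7@(3,2) | pheromone: 0 0 0 0 / 0 0 0 0 / 0 2 0 0 / 0 0 21 0
t=4: a0@(3,2) a1@(3,2) a2@(3,2) a3@(3,2) a4@(3,2) a5@(3,2) a6@(3,2) a7@(3,2) | pheromone: 0 0 0 0 / 0 0 0 0 / 0 1 0 0 / 0 0 28 0
t=5: a0@(3,2) a1@(3,2) a2@(3,2) a3@(3,2) a4@(3,2) a5@(3,2) a6@(3,2) a7@(3,2) | pheromone: 0 0 0 0 / 0 0 0 0 / 0 0 0 0 / 0 0 35 0
t=6: a0@(3,2) a1@(3,2) a2@(3,2) a3@(3,2) a4@(3,2) a5@(3,2) a6@(3,2) a7@(3,2) | pheromone: 0 0 0 0 / 0 0 0 0 / 0 0 0 0 / 0 0 42 0
t=7: a0@(3,2) a1@(3,2) a2@(3,2) a3@(3,2) a4@(3,2) a5@(3,2) a6@(3,2) a7@(3,2) | pheromone: 0 0 0 0 / 0 0 0 0 / 0 0 0 0 / 0 0 49 0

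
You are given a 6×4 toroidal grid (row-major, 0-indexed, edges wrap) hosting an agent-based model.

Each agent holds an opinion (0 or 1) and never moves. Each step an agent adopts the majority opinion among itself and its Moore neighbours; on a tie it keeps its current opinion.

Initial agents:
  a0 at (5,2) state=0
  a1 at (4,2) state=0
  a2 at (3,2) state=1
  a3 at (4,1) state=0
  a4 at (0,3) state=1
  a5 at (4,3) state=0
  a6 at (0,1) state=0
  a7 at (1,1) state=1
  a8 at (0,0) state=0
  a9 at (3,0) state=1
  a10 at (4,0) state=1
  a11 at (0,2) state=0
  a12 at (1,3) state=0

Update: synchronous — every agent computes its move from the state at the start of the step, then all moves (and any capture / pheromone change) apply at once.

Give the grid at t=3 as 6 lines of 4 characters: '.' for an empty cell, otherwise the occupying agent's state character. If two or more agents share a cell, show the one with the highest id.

0000
.0.0
....
1.0.
1000
..0.

t=1: a0@(5,2):0 a1@(4,2):0 a2@(3,2):0 a3@(4,1):0 a4@(0,3):0 a5@(4,3):0 a6@(0,1):0 a7@(1,1):0 a8@(0,0):0 a9@(3,0):1 a10@(4,0):1 a11@(0,2):0 a12@(1,3):0
t=2: (unchanged — steady state)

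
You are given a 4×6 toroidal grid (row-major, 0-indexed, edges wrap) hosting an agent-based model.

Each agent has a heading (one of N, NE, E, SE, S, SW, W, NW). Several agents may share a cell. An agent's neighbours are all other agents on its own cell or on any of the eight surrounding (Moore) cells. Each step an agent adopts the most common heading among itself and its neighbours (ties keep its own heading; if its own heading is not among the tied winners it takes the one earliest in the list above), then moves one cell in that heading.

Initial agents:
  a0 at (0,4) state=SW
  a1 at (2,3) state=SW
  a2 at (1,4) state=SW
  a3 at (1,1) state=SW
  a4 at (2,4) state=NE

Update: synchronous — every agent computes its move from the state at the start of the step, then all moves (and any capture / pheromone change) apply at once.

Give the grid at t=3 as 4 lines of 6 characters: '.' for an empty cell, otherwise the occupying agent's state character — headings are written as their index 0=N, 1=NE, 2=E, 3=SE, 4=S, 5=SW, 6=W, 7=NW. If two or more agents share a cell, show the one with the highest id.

.5..5.
55....
......
.5....

t=1: a0@(1,3):SW a1@(3,2):SW a2@(2,3):SW a3@(2,0):SW a4@(3,3):SW
t=2: a0@(2,2):SW a1@(0,1):SW a2@(3,2):SW a3@(3,5):SW a4@(0,2):SW
t=3: a0@(3,1):SW a1@(1,0):SW a2@(0,1):SW a3@(0,4):SW a4@(1,1):SW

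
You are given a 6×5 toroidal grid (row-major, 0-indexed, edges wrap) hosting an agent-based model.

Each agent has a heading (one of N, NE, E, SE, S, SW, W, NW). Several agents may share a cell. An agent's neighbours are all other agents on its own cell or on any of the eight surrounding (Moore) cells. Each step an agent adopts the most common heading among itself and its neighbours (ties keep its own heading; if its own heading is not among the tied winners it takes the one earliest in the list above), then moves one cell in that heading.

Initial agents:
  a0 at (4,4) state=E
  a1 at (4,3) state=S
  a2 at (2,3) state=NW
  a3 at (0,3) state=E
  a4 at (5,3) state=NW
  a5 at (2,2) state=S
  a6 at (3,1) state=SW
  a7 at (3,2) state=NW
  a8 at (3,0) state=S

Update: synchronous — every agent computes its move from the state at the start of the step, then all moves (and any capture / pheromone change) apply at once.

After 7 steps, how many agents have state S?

t=1: a0@(5,4):S a1@(3,2):NW a2@(1,2):NW a3@(0,4):E a4@(5,4):E a5@(1,1):NW a6@(4,1):S a7@(2,1):NW a8@(4,0):S
t=2: a0@(0,4):S a1@(2,1):NW a2@(0,1):NW a3@(0,0):E a4@(5,0):E a5@(0,0):NW a6@(5,1):S a7@(1,0):NW a8@(5,0):S
t=3: a0@(1,4):S a1@(1,0):NW a2@(5,0):NW a3@(1,0):S a4@(0,0):S a5@(5,4):NW a6@(0,1):S a7@(0,4):NW a8@(0,0):S
t=4: a0@(2,4):S a1@(2,0):S a2@(4,4):NW a3@(2,0):S a4@(1,0):S a5@(4,3):NW a6@(1,1):S a7@(5,3):NW a8@(1,0):S
t=5: a0@(3,4):S a1@(3,0):S a2@(3,3):NW a3@(3,0):S a4@(2,0):S a5@(3,2):NW a6@(2,1):S a7@(4,2):NW a8@(2,0):S
t=6: a0@(4,4):S a1@(4,0):S a2@(2,2):NW a3@(4,0):S a4@(3,0):S a5@(2,1):NW a6@(3,1):S a7@(3,1):NW a8@(3,0):S
t=7: a0@(5,4):S a1@(5,0):S a2@(1,1):NW a3@(5,0):S a4@(4,0):S a5@(1,0):NW a6@(4,1):S a7@(4,1):S a8@(4,0):S

7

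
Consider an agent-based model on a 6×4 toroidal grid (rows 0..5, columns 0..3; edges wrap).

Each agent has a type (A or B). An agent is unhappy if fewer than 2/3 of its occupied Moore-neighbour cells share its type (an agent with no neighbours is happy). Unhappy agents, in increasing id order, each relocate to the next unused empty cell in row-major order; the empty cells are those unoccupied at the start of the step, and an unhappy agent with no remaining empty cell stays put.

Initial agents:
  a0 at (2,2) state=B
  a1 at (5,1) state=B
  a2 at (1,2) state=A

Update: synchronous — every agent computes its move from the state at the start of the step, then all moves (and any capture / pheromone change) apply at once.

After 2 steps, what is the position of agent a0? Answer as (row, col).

(0, 2)

t=1: a0@(0,0):B a1@(5,1):B a2@(0,1):A
t=2: a0@(0,2):B a1@(0,3):B a2@(1,0):A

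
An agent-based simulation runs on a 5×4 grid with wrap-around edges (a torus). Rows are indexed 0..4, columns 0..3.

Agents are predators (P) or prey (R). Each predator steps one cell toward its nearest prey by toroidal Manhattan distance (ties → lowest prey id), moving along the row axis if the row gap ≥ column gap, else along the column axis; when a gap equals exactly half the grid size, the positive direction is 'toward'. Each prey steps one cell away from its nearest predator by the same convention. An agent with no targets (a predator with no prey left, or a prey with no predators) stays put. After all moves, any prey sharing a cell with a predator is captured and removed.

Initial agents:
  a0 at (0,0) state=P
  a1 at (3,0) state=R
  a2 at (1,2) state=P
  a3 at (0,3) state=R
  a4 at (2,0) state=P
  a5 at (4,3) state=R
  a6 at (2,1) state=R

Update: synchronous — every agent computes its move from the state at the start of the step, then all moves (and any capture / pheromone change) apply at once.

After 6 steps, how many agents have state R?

t=1: a0@(0,3):P a1@(4,0):R a2@(0,2):P a4@(3,0):P a5@(3,3):R a6@(2,2):R
t=2: a0@(4,3):P a1@(0,0):R a2@(1,2):P a4@(4,0):P a5@(3,2):R a6@(3,2):R
t=3: a0@(0,3):P a1@(1,0):R a2@(2,2):P a4@(0,0):P
t=4: a0@(1,3):P a1@(2,0):R a2@(2,3):P a4@(1,0):P
t=5: a0@(2,3):P a1@(2,1):R a2@(2,0):P a4@(2,0):P
t=6: a0@(2,0):P a1@(2,2):R a2@(2,1):P a4@(2,1):P

1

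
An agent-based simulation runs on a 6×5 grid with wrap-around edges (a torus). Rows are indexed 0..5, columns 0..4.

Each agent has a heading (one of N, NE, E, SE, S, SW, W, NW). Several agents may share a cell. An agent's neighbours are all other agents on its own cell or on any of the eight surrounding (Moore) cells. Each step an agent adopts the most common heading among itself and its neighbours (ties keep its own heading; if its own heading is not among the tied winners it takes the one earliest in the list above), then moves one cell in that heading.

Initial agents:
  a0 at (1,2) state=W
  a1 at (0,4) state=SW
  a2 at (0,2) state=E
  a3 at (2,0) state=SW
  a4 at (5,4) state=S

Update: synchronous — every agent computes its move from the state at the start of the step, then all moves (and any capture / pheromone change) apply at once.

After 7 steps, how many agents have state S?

t=1: a0@(1,1):W a1@(1,3):SW a2@(0,3):E a3@(3,4):SW a4@(0,4):S
t=2: a0@(1,0):W a1@(2,2):SW a2@(0,4):E a3@(4,3):SW a4@(1,4):S
t=3: a0@(1,4):W a1@(3,1):SW a2@(0,0):E a3@(5,2):SW a4@(2,4):S
t=4: a0@(1,3):W a1@(4,0):SW a2@(0,1):E a3@(0,1):SW a4@(3,4):S
t=5: a0@(1,2):W a1@(5,4):SW a2@(0,2):E a3@(1,0):SW a4@(4,4):S
t=6: a0@(1,1):W a1@(0,3):SW a2@(0,3):E a3@(2,4):SW a4@(5,4):S
t=7: a0@(1,0):W a1@(1,2):SW a2@(0,4):E a3@(3,3):SW a4@(0,4):S

1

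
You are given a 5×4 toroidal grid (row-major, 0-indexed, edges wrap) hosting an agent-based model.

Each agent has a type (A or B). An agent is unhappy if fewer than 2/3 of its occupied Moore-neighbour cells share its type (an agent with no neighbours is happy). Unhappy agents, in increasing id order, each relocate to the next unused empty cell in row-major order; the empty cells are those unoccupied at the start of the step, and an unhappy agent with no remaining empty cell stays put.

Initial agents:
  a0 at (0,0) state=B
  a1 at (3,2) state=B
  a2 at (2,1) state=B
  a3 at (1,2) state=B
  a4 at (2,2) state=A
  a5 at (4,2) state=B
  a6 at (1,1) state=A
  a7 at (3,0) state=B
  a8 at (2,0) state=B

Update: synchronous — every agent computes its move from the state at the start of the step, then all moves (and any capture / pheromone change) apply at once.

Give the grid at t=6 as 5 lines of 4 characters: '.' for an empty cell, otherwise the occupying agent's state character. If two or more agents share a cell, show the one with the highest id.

t=1: a0@(0,1):B a1@(3,2):B a2@(2,1):B a3@(0,2):B a4@(0,3):A a5@(4,2):B a6@(1,0):A a7@(3,0):B a8@(2,0):B
t=2: a0@(0,1):B a1@(3,2):B a2@(2,1):B a3@(0,2):B a4@(0,0):A a5@(4,2):B a6@(1,1):A a7@(3,0):B a8@(2,0):B
t=3: a0@(0,3):B a1@(3,2):B a2@(2,1):B a3@(0,2):B a4@(1,0):A a5@(4,2):B a6@(1,2):A a7@(3,0):B a8@(2,0):B
t=4: a0@(0,0):B a1@(3,2):B a2@(0,1):B a3@(0,2):B a4@(1,1):A a5@(4,2):B a6@(1,3):A a7@(3,0):B a8@(2,0):B
t=5: a0@(0,3):B a1@(3,2):B a2@(0,1):B a3@(1,0):B a4@(1,2):A a5@(4,2):B a6@(2,1):A a7@(3,0):B a8@(2,2):B
t=6: a0@(0,3):B a1@(3,2):B a2@(0,1):B a3@(1,0):B a4@(0,0):A a5@(4,2):B a6@(0,2):A a7@(1,1):B a8@(1,3):B

ABAB
BB.B
....
..B.
..B.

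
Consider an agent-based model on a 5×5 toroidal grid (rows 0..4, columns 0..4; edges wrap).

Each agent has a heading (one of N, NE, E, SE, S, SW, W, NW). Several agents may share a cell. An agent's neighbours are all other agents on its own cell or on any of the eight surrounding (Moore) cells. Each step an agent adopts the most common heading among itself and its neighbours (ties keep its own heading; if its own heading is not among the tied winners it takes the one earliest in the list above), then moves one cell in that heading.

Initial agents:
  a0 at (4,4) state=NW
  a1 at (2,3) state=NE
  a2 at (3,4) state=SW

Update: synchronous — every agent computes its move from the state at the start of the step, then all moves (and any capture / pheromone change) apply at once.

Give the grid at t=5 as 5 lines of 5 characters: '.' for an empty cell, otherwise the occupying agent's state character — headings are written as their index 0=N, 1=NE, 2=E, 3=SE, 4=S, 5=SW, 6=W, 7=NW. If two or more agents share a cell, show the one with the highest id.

.....
.....
...1.
....5
....7

t=1: a0@(3,3):NW a1@(1,4):NE a2@(4,3):SW
t=2: a0@(2,2):NW a1@(0,0):NE a2@(0,2):SW
t=3: a0@(1,1):NW a1@(4,1):NE a2@(1,1):SW
t=4: a0@(0,0):NW a1@(3,2):NE a2@(2,0):SW
t=5: a0@(4,4):NW a1@(2,3):NE a2@(3,4):SW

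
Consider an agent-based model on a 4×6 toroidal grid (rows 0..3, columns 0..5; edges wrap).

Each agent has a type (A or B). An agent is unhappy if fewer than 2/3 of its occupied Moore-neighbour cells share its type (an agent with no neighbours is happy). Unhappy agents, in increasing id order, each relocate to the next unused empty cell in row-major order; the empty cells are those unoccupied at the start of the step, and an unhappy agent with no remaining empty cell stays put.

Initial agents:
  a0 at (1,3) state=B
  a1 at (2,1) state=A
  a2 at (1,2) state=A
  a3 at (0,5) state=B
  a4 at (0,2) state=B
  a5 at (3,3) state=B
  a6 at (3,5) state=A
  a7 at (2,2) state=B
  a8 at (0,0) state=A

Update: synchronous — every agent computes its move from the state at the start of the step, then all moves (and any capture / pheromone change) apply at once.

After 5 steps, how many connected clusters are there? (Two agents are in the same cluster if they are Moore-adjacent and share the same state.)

4

t=1: a0@(1,3):B a1@(0,1):A a2@(0,3):A a3@(0,4):B a4@(0,2):B a5@(3,3):B a6@(1,0):A a7@(1,1):B a8@(1,4):A
t=2: a0@(0,0):B a1@(0,5):A a2@(1,2):A a3@(1,5):B a4@(2,0):B a5@(3,3):B a6@(2,1):A a7@(2,2):B a8@(2,3):A
t=3: a0@(0,1):B a1@(0,2):A a2@(1,2):A a3@(1,5):B a4@(0,3):B a5@(0,4):B a6@(1,0):A a7@(1,1):B a8@(1,3):A
t=4: a0@(0,0):B a1@(0,5):A a2@(1,4):A a3@(2,0):B a4@(2,1):B a5@(0,4):B a6@(2,2):A a7@(2,3):B a8@(2,4):A
t=5: a0@(0,1):B a1@(0,2):A a2@(0,3):A a3@(2,0):B a4@(1,0):B a5@(1,1):B a6@(1,2):A a7@(1,3):B a8@(1,5):A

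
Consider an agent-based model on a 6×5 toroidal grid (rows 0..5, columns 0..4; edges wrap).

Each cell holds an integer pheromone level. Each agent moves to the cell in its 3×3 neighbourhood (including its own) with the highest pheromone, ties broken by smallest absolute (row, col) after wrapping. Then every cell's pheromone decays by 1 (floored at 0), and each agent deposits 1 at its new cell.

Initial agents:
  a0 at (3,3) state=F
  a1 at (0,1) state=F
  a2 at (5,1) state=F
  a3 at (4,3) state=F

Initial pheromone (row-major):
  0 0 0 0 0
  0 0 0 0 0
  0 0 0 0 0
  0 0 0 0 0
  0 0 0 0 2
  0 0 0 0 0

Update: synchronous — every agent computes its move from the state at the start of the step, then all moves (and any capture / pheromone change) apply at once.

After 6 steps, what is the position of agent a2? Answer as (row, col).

(0, 0)

t=1: a0@(4,4) a1@(0,0) a2@(0,0) a3@(4,4) | pheromone: 2 0 0 0 0 / 0 0 0 0 0 / 0 0 0 0 0 / 0 0 0 0 0 / 0 0 0 0 3 / 0 0 0 0 0
t=2: a0@(4,4) a1@(0,0) a2@(0,0) a3@(4,4) | pheromone: 3 0 0 0 0 / 0 0 0 0 0 / 0 0 0 0 0 / 0 0 0 0 0 / 0 0 0 0 4 / 0 0 0 0 0
t=3: a0@(4,4) a1@(0,0) a2@(0,0) a3@(4,4) | pheromone: 4 0 0 0 0 / 0 0 0 0 0 / 0 0 0 0 0 / 0 0 0 0 0 / 0 0 0 0 5 / 0 0 0 0 0
t=4: a0@(4,4) a1@(0,0) a2@(0,0) a3@(4,4) | pheromone: 5 0 0 0 0 / 0 0 0 0 0 / 0 0 0 0 0 / 0 0 0 0 0 / 0 0 0 0 6 / 0 0 0 0 0
t=5: a0@(4,4) a1@(0,0) a2@(0,0) a3@(4,4) | pheromone: 6 0 0 0 0 / 0 0 0 0 0 / 0 0 0 0 0 / 0 0 0 0 0 / 0 0 0 0 7 / 0 0 0 0 0
t=6: a0@(4,4) a1@(0,0) a2@(0,0) a3@(4,4) | pheromone: 7 0 0 0 0 / 0 0 0 0 0 / 0 0 0 0 0 / 0 0 0 0 0 / 0 0 0 0 8 / 0 0 0 0 0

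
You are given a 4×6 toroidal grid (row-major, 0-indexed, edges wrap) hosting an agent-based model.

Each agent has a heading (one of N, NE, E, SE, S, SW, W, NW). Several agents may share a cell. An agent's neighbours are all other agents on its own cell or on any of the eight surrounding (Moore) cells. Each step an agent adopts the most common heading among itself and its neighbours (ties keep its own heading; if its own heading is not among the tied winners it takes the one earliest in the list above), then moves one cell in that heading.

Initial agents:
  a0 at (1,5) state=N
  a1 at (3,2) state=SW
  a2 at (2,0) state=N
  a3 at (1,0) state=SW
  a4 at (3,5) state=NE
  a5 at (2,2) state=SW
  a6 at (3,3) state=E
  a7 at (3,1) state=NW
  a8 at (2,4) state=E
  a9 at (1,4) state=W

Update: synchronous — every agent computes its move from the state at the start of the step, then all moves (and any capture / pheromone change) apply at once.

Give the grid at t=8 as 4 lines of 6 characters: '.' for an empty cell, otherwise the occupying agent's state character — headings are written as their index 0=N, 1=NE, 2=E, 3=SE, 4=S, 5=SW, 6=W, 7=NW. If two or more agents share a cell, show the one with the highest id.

.0....
00...0
0.....
......

t=1: a0@(0,5):N a1@(0,1):SW a2@(1,0):N a3@(0,0):N a4@(2,0):NE a5@(3,1):SW a6@(3,4):E a7@(0,0):SW a8@(2,5):E a9@(1,3):W
t=2: a0@(3,5):N a1@(1,0):SW a2@(0,0):N a3@(3,0):N a4@(1,1):NE a5@(0,0):SW a6@(3,5):E a7@(1,5):SW a8@(2,0):E a9@(1,2):W
t=3: a0@(2,5):N a1@(2,5):SW a2@(3,0):N a3@(2,0):N a4@(2,0):SW a5@(1,5):SW a6@(2,5):N a7@(2,4):SW a8@(2,1):E a9@(1,1):W
t=4: a0@(1,5):N a1@(3,4):SW a2@(2,0):N a3@(1,0):N a4@(1,0):N a5@(2,4):SW a6@(1,5):N a7@(3,3):SW a8@(1,1):N a9@(1,0):W
t=5: a0@(0,5):N a1@(0,3):SW a2@(1,0):N a3@(0,0):N a4@(0,0):N a5@(3,3):SW a6@(0,5):N a7@(0,2):SW a8@(0,1):N a9@(0,0):N
t=6: a0@(3,5):N a1@(1,2):SW a2@(0,0):N a3@(3,0):N a4@(3,0):N a5@(0,2):SW a6@(3,5):N a7@(1,1):SW a8@(3,1):N a9@(3,0):N
t=7: a0@(2,5):N a1@(2,1):SW a2@(3,0):N a3@(2,0):N a4@(2,0):N a5@(1,1):SW a6@(2,5):N a7@(2,0):SW a8@(2,1):N a9@(2,0):N
t=8: a0@(1,5):N a1@(1,1):N a2@(2,0):N a3@(1,0):N a4@(1,0):N a5@(0,1):N a6@(1,5):N a7@(1,0):N a8@(1,1):N a9@(1,0):N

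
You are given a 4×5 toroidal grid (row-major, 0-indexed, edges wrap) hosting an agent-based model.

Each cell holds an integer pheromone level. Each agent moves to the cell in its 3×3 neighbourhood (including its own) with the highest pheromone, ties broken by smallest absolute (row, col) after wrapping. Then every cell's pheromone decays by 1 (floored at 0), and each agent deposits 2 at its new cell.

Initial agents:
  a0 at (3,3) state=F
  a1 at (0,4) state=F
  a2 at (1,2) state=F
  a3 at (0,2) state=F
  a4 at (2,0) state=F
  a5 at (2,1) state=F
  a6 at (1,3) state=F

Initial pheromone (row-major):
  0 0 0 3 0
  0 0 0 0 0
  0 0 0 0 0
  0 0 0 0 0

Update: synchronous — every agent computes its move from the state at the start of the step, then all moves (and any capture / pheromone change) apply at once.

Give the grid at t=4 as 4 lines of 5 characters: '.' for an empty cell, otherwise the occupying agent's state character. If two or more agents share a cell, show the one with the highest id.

...F.
F....
.....
.....

t=1: a0@(0,3) a1@(0,3) a2@(0,3) a3@(0,3) a4@(1,0) a5@(1,0) a6@(0,3) | pheromone: 0 0 0 12 0 / 4 0 0 0 0 / 0 0 0 0 0 / 0 0 0 0 0
t=2: a0@(0,3) a1@(0,3) a2@(0,3) a3@(0,3) a4@(1,0) a5@(1,0) a6@(0,3) | pheromone: 0 0 0 21 0 / 7 0 0 0 0 / 0 0 0 0 0 / 0 0 0 0 0
t=3: a0@(0,3) a1@(0,3) a2@(0,3) a3@(0,3) a4@(1,0) a5@(1,0) a6@(0,3) | pheromone: 0 0 0 30 0 / 10 0 0 0 0 / 0 0 0 0 0 / 0 0 0 0 0
t=4: a0@(0,3) a1@(0,3) a2@(0,3) a3@(0,3) a4@(1,0) a5@(1,0) a6@(0,3) | pheromone: 0 0 0 39 0 / 13 0 0 0 0 / 0 0 0 0 0 / 0 0 0 0 0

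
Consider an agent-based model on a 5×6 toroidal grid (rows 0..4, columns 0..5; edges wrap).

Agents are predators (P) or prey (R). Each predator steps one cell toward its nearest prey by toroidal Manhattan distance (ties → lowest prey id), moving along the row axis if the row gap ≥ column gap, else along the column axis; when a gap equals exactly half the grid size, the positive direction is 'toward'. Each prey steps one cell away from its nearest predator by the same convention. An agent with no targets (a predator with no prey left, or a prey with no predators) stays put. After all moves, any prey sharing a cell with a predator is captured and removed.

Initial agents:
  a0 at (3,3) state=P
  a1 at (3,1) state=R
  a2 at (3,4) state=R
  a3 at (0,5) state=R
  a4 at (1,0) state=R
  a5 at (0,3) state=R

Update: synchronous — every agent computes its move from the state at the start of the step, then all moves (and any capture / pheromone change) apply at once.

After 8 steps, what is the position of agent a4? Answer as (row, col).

(1, 4)

t=1: a0@(3,4):P a1@(3,0):R a2@(3,5):R a3@(1,5):R a4@(1,5):R a5@(1,3):R
t=2: a0@(3,5):P a1@(3,1):R a2@(3,0):R a3@(0,5):R a4@(0,5):R a5@(0,3):R
t=3: a0@(3,0):P a1@(3,2):R a2@(3,1):R a3@(1,5):R a4@(1,5):R a5@(1,3):R
t=4: a0@(3,1):P a1@(3,3):R a2@(3,2):R a3@(0,5):R a4@(0,5):R a5@(1,2):R
t=5: a0@(3,2):P a1@(3,4):R a2@(3,3):R a3@(1,5):R a4@(1,5):R a5@(0,2):R
t=6: a0@(3,3):P a1@(3,5):R a2@(3,4):R a3@(1,4):R a4@(1,4):R a5@(1,2):R
t=7: a0@(3,4):P a1@(3,0):R a2@(3,5):R a3@(0,4):R a4@(0,4):R a5@(0,2):R
t=8: a0@(3,5):P a1@(3,1):R a2@(3,0):R a3@(1,4):R a4@(1,4):R a5@(1,2):R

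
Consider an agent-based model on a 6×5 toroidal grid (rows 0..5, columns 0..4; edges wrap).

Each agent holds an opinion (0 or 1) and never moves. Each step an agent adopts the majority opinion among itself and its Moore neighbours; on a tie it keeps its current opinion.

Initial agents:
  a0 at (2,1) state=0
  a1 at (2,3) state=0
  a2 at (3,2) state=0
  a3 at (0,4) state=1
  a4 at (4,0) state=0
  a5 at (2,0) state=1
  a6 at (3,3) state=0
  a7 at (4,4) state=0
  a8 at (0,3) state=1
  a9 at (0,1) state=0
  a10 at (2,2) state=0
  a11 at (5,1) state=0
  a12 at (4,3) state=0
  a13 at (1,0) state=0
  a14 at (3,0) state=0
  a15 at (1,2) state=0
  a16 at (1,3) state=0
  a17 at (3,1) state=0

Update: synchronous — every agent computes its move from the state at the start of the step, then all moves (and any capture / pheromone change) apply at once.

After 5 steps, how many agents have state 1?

t=1: a0@(2,1):0 a1@(2,3):0 a2@(3,2):0 a3@(0,4):1 a4@(4,0):0 a5@(2,0):0 a6@(3,3):0 a7@(4,4):0 a8@(0,3):1 a9@(0,1):0 a10@(2,2):0 a11@(5,1):0 a12@(4,3):0 a13@(1,0):0 a14@(3,0):0 a15@(1,2):0 a16@(1,3):0 a17@(3,1):0
t=2: (unchanged — steady state)

2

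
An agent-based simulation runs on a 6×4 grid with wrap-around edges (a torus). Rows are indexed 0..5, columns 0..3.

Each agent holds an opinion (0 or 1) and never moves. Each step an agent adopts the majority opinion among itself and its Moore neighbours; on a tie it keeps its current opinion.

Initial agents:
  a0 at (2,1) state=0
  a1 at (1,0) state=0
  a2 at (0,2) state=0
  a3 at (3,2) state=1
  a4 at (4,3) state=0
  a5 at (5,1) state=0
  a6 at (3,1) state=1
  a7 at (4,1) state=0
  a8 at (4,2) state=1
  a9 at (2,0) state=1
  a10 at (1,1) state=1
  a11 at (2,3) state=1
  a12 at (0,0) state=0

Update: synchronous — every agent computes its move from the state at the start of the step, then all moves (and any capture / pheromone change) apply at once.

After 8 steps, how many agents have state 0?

5

t=1: a0@(2,1):1 a1@(1,0):0 a2@(0,2):0 a3@(3,2):1 a4@(4,3):1 a5@(5,1):0 a6@(3,1):1 a7@(4,1):1 a8@(4,2):1 a9@(2,0):1 a10@(1,1):0 a11@(2,3):1 a12@(0,0):0
t=2: (unchanged — steady state)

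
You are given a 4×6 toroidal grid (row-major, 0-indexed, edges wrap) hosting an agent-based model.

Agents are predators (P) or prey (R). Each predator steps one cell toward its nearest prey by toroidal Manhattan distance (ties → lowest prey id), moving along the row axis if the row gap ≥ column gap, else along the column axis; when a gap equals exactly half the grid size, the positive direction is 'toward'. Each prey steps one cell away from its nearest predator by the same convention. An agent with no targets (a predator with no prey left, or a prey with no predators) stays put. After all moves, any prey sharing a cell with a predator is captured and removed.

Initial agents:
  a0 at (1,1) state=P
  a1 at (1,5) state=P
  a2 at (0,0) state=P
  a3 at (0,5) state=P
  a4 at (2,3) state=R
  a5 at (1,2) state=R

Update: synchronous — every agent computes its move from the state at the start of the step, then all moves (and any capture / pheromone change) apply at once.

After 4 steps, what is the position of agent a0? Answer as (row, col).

t=1: a0@(1,2):P a1@(1,4):P a2@(0,1):P a3@(1,5):P a4@(2,4):R a5@(1,3):R
t=2: a0@(1,3):P a1@(2,4):P a2@(0,2):P a3@(2,5):P a4@(3,4):R a5@(1,4):R
t=3: a0@(1,4):P a1@(3,4):P a2@(0,3):P a3@(3,5):P a4@(0,4):R a5@(1,5):R
t=4: a0@(0,4):P a1@(0,4):P a2@(0,4):P a3@(0,5):P a4@(3,4):R a5@(1,0):R

(0, 4)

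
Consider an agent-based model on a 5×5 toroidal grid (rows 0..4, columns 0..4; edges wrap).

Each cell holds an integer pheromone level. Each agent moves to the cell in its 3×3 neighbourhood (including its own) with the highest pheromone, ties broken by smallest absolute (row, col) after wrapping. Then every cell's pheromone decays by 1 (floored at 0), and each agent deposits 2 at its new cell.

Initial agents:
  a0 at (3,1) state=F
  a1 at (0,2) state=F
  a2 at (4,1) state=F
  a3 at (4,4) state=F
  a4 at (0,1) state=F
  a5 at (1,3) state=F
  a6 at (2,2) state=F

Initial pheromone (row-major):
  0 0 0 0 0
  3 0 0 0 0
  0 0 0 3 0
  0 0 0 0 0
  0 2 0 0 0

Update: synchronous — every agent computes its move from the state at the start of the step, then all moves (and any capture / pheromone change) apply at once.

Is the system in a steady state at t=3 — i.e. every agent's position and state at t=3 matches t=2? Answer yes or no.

t=1: a0@(4,1) a1@(4,1) a2@(4,1) a3@(0,0) a4@(1,0) a5@(2,3) a6@(2,3) | pheromone: 2 0 0 0 0 / 4 0 0 0 0 / 0 0 0 6 0 / 0 0 0 0 0 / 0 7 0 0 0
t=2: a0@(4,1) a1@(4,1) a2@(4,1) a3@(4,1) a4@(1,0) a5@(2,3) a6@(2,3) | pheromone: 1 0 0 0 0 / 5 0 0 0 0 / 0 0 0 9 0 / 0 0 0 0 0 / 0 14 0 0 0
t=3: a0@(4,1) a1@(4,1) a2@(4,1) a3@(4,1) a4@(1,0) a5@(2,3) a6@(2,3) | pheromone: 0 0 0 0 0 / 6 0 0 0 0 / 0 0 0 12 0 / 0 0 0 0 0 / 0 21 0 0 0

yes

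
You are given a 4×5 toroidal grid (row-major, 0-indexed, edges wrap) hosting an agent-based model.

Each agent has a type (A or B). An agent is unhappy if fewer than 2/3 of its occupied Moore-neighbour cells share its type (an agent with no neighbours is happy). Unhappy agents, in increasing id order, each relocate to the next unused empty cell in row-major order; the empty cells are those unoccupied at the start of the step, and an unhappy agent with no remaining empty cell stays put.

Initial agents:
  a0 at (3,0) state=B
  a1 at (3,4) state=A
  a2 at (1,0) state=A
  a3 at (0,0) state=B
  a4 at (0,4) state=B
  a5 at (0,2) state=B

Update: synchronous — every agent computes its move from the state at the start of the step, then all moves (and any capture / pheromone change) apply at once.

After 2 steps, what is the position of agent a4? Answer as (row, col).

(1, 3)

t=1: a0@(3,0):B a1@(0,1):A a2@(0,3):A a3@(1,1):B a4@(1,2):B a5@(0,2):B
t=2: a0@(0,0):B a1@(0,4):A a2@(1,0):A a3@(1,1):B a4@(1,3):B a5@(1,4):B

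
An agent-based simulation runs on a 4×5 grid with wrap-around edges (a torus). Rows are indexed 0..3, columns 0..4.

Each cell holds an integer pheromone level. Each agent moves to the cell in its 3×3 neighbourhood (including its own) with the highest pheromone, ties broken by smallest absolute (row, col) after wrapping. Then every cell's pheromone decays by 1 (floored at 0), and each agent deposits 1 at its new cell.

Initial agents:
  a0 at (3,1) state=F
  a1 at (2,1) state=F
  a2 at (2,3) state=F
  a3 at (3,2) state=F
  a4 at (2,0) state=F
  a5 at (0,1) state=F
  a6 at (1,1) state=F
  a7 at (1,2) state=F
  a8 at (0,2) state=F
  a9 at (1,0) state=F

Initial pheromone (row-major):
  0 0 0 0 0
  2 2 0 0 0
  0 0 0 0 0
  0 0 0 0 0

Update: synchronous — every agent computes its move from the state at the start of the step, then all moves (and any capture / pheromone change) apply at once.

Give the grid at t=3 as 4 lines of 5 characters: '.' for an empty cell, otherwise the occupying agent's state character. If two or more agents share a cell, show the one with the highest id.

.....
F....
.....
.....

t=1: a0@(0,0) a1@(1,0) a2@(1,2) a3@(0,1) a4@(1,0) a5@(1,0) a6@(1,0) a7@(1,1) a8@(1,1) a9@(1,0) | pheromone: 1 1 0 0 0 / 6 3 1 0 0 / 0 0 0 0 0 / 0 0 0 0 0
t=2: a0@(1,0) a1@(1,0) a2@(1,1) a3@(1,0) a4@(1,0) a5@(1,0) a6@(1,0) a7@(1,0) a8@(1,0) a9@(1,0) | pheromone: 0 0 0 0 0 / 14 3 0 0 0 / 0 0 0 0 0 / 0 0 0 0 0
t=3: a0@(1,0) a1@(1,0) a2@(1,0) a3@(1,0) a4@(1,0) a5@(1,0) a6@(1,0) a7@(1,0) a8@(1,0) a9@(1,0) | pheromone: 0 0 0 0 0 / 23 2 0 0 0 / 0 0 0 0 0 / 0 0 0 0 0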